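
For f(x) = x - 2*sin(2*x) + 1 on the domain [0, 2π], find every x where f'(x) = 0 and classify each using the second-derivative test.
f'(x) = 1 - 4*cos(2*x)

Solve f'(x) = 0 on [0, 2π]:
  f'(x) = 0 ⇔ cos(2*x) = 1/4, i.e. 2*x = ±arccos(1/4) + 2nπ; keep the solutions lying in [0, 2π].
  ⇒ x = acos(1/4)/2 ≈ 0.6591, pi - acos(1/4)/2 ≈ 2.4825, acos(1/4)/2 + pi ≈ 3.8007, -acos(1/4)/2 + 2*pi ≈ 5.6241

f''(x) = 8*sin(2*x)
Second-derivative test at each critical point:
  f''(0.6591) = 7.7460 > 0 → local minimum
  f''(2.4825) = -7.7460 < 0 → local maximum
  f''(3.8007) = 7.7460 > 0 → local minimum
  f''(5.6241) = -7.7460 < 0 → local maximum

Critical points: x = acos(1/4)/2 ≈ 0.6591 (local minimum); x = pi - acos(1/4)/2 ≈ 2.4825 (local maximum); x = acos(1/4)/2 + pi ≈ 3.8007 (local minimum); x = -acos(1/4)/2 + 2*pi ≈ 5.6241 (local maximum)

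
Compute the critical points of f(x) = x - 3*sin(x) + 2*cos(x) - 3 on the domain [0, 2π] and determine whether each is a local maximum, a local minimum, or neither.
f'(x) = -2*sin(x) - 3*cos(x) + 1

Solve f'(x) = 0 on [0, 2π]:
  f'(x) = 0 ⇔ -2*sin(x) - 3*cos(x) = -1. Write the left side as R·cos(x + φ) with R = √((-3)² + 2²) = sqrt(13), cos φ = -3*sqrt(13)/13, sin φ = 2*sqrt(13)/13; then cos(x + φ) = -sqrt(13)/13. Solve for x and keep the solutions lying in [0, 2π].
  ⇒ x = atan((2 + 6*sqrt(3))/(3 - 4*sqrt(3))) + pi ≈ 1.8778, atan((2 - 6*sqrt(3))/(3 + 4*sqrt(3))) + 2*pi ≈ 5.5814

f''(x) = 3*sin(x) - 2*cos(x)
Second-derivative test at each critical point:
  f''(1.8778) = 3.4641 > 0 → local minimum
  f''(5.5814) = -3.4641 < 0 → local maximum

Critical points: x = atan((2 + 6*sqrt(3))/(3 - 4*sqrt(3))) + pi ≈ 1.8778 (local minimum); x = atan((2 - 6*sqrt(3))/(3 + 4*sqrt(3))) + 2*pi ≈ 5.5814 (local maximum)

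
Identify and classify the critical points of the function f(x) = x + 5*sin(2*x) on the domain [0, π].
f'(x) = 10*cos(2*x) + 1

Solve f'(x) = 0 on [0, π]:
  f'(x) = 0 ⇔ cos(2*x) = -1/10, i.e. 2*x = ±arccos(-1/10) + 2nπ; keep the solutions lying in [0, π].
  ⇒ x = acos(-1/10)/2 ≈ 0.8355, pi - acos(-1/10)/2 ≈ 2.3061

f''(x) = -20*sin(2*x)
Second-derivative test at each critical point:
  f''(0.8355) = -19.8997 < 0 → local maximum
  f''(2.3061) = 19.8997 > 0 → local minimum

Critical points: x = acos(-1/10)/2 ≈ 0.8355 (local maximum); x = pi - acos(-1/10)/2 ≈ 2.3061 (local minimum)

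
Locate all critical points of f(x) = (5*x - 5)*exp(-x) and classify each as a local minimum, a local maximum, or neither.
f'(x) = 5*(2 - x)*exp(-x)

Solve f'(x) = 0:
  f'(x) = (10 - 5*x)·exp(-x) and exp(-x) > 0 for every x, so f'(x) = 0 ⇔ 10 - 5*x = 0.
  Factor: 10 - 5*x = -5*(x - 2) = 0.
  ⇒ x = 2

f''(x) = 5*(x - 3)*exp(-x)
Second-derivative test at each critical point:
  f''(2) = -0.6767 < 0 → local maximum

Critical points: x = 2 (local maximum)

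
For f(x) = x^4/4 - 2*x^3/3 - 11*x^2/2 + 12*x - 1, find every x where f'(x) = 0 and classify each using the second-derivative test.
f'(x) = x^3 - 2*x^2 - 11*x + 12

Solve f'(x) = 0:
  Factor: x^3 - 2*x^2 - 11*x + 12 = (x - 4)*(x - 1)*(x + 3) = 0.
  ⇒ x = -3, 1, 4

f''(x) = 3*x^2 - 4*x - 11
Second-derivative test at each critical point:
  f''(-3) = 28 > 0 → local minimum
  f''(1) = -12 < 0 → local maximum
  f''(4) = 21 > 0 → local minimum

Critical points: x = -3 (local minimum); x = 1 (local maximum); x = 4 (local minimum)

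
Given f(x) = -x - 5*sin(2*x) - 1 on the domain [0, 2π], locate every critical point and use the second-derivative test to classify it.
f'(x) = 20*sin(x)^2 - 11

Solve f'(x) = 0 on [0, 2π]:
  f'(x) = 0 ⇔ cos(2*x) = -1/10, i.e. 2*x = ±arccos(-1/10) + 2nπ; keep the solutions lying in [0, 2π].
  ⇒ x = acos(-1/10)/2 ≈ 0.8355, pi - acos(-1/10)/2 ≈ 2.3061, acos(-1/10)/2 + pi ≈ 3.9771, -acos(-1/10)/2 + 2*pi ≈ 5.4477

f''(x) = 20*sin(2*x)
Second-derivative test at each critical point:
  f''(0.8355) = 19.8997 > 0 → local minimum
  f''(2.3061) = -19.8997 < 0 → local maximum
  f''(3.9771) = 19.8997 > 0 → local minimum
  f''(5.4477) = -19.8997 < 0 → local maximum

Critical points: x = acos(-1/10)/2 ≈ 0.8355 (local minimum); x = pi - acos(-1/10)/2 ≈ 2.3061 (local maximum); x = acos(-1/10)/2 + pi ≈ 3.9771 (local minimum); x = -acos(-1/10)/2 + 2*pi ≈ 5.4477 (local maximum)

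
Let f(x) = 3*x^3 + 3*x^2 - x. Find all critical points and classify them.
f'(x) = 9*x^2 + 6*x - 1

Solve f'(x) = 0:
  9*x^2 + 6*x - 1 = 0 has no rational roots; quadratic formula: x = (-6 ± √72)/18.
  ⇒ x = -sqrt(2)/3 - 1/3 ≈ -0.8047, -1/3 + sqrt(2)/3 ≈ 0.1381

f''(x) = 18*x + 6
Second-derivative test at each critical point:
  f''(-0.8047) = -8.4853 < 0 → local maximum
  f''(0.1381) = 8.4853 > 0 → local minimum

Critical points: x = -sqrt(2)/3 - 1/3 ≈ -0.8047 (local maximum); x = -1/3 + sqrt(2)/3 ≈ 0.1381 (local minimum)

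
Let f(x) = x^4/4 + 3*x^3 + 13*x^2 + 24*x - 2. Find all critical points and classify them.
f'(x) = x^3 + 9*x^2 + 26*x + 24

Solve f'(x) = 0:
  Factor: x^3 + 9*x^2 + 26*x + 24 = (x + 2)*(x + 3)*(x + 4) = 0.
  ⇒ x = -4, -3, -2

f''(x) = 3*x^2 + 18*x + 26
Second-derivative test at each critical point:
  f''(-4) = 2 > 0 → local minimum
  f''(-3) = -1 < 0 → local maximum
  f''(-2) = 2 > 0 → local minimum

Critical points: x = -4 (local minimum); x = -3 (local maximum); x = -2 (local minimum)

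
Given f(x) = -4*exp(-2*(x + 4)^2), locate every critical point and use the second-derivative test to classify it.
f'(x) = 16*(x + 4)*exp(-2*(x + 4)^2)

Solve f'(x) = 0:
  f'(x) = (16*x + 64)·exp(-2*(x + 4)^2) and exp(-2*(x + 4)^2) > 0 for every x, so f'(x) = 0 ⇔ 16*x + 64 = 0.
  Factor: 16*x + 64 = 16*(x + 4) = 0.
  ⇒ x = -4

f''(x) = 16*(1 - 4*(x + 4)^2)*exp(-2*(x + 4)^2)
Second-derivative test at each critical point:
  f''(-4) = 16 > 0 → local minimum

Critical points: x = -4 (local minimum)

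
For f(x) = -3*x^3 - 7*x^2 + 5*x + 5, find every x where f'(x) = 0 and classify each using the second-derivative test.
f'(x) = -9*x^2 - 14*x + 5

Solve f'(x) = 0:
  9*x^2 + 14*x - 5 = 0 has no rational roots; quadratic formula: x = (-14 ± √376)/18.
  ⇒ x = -sqrt(94)/9 - 7/9 ≈ -1.8550, -7/9 + sqrt(94)/9 ≈ 0.2995

f''(x) = -18*x - 14
Second-derivative test at each critical point:
  f''(-1.8550) = 19.3907 > 0 → local minimum
  f''(0.2995) = -19.3907 < 0 → local maximum

Critical points: x = -sqrt(94)/9 - 7/9 ≈ -1.8550 (local minimum); x = -7/9 + sqrt(94)/9 ≈ 0.2995 (local maximum)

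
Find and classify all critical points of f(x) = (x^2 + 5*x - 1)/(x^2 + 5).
f'(x) = (-5*x^2 + 12*x + 25)/(x^4 + 10*x^2 + 25)

Solve f'(x) = 0:
  f'(x) = -(5*x^2 - 12*x - 25)/(x^2 + 5)^2; the denominator is positive wherever f is defined, so f'(x) = 0 ⇔ -5*x^2 + 12*x + 25 = 0.
  5*x^2 - 12*x - 25 = 0 has no rational roots; quadratic formula: x = (12 ± √644)/10.
  ⇒ x = 6/5 - sqrt(161)/5 ≈ -1.3377, 6/5 + sqrt(161)/5 ≈ 3.7377

f''(x) = 2*(5*x^3 - 18*x^2 - 75*x + 30)/(x^6 + 15*x^4 + 75*x^2 + 125)
Second-derivative test at each critical point:
  f''(-1.3377) = 0.5505 > 0 → local minimum
  f''(3.7377) = -0.0705 < 0 → local maximum

Critical points: x = 6/5 - sqrt(161)/5 ≈ -1.3377 (local minimum); x = 6/5 + sqrt(161)/5 ≈ 3.7377 (local maximum)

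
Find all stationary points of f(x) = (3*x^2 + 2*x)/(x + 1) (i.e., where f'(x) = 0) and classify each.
f'(x) = (3*x^2 + 6*x + 2)/(x^2 + 2*x + 1)

Solve f'(x) = 0:
  f'(x) = (3*x^2 + 6*x + 2)/(x + 1)^2; the denominator is positive wherever f is defined, so f'(x) = 0 ⇔ 3*x^2 + 6*x + 2 = 0.
  3*x^2 + 6*x + 2 = 0 has no rational roots; quadratic formula: x = (-6 ± √12)/6.
  ⇒ x = -1 - sqrt(3)/3 ≈ -1.5774, -1 + sqrt(3)/3 ≈ -0.4226

f''(x) = 2/(x^3 + 3*x^2 + 3*x + 1)
Second-derivative test at each critical point:
  f''(-1.5774) = -10.3923 < 0 → local maximum
  f''(-0.4226) = 10.3923 > 0 → local minimum

Critical points: x = -1 - sqrt(3)/3 ≈ -1.5774 (local maximum); x = -1 + sqrt(3)/3 ≈ -0.4226 (local minimum)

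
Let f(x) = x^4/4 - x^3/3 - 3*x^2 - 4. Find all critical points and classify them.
f'(x) = x*(x^2 - x - 6)

Solve f'(x) = 0:
  Factor: x^3 - x^2 - 6*x = x*(x - 3)*(x + 2) = 0.
  ⇒ x = -2, 0, 3

f''(x) = 3*x^2 - 2*x - 6
Second-derivative test at each critical point:
  f''(-2) = 10 > 0 → local minimum
  f''(0) = -6 < 0 → local maximum
  f''(3) = 15 > 0 → local minimum

Critical points: x = -2 (local minimum); x = 0 (local maximum); x = 3 (local minimum)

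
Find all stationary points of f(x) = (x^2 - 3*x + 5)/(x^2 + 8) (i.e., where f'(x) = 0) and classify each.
f'(x) = 3*(x^2 + 2*x - 8)/(x^4 + 16*x^2 + 64)

Solve f'(x) = 0:
  f'(x) = 3*(x - 2)*(x + 4)/(x^2 + 8)^2; the denominator is positive wherever f is defined, so f'(x) = 0 ⇔ 3*x^2 + 6*x - 24 = 0.
  Factor: 3*x^2 + 6*x - 24 = 3*(x - 2)*(x + 4) = 0.
  ⇒ x = -4, 2

f''(x) = 6*(-x^3 - 3*x^2 + 24*x + 8)/(x^6 + 24*x^4 + 192*x^2 + 512)
Second-derivative test at each critical point:
  f''(-4) = -1/32 < 0 → local maximum
  f''(2) = 1/8 > 0 → local minimum

Critical points: x = -4 (local maximum); x = 2 (local minimum)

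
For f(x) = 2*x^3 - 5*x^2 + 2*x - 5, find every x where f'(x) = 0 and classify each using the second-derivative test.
f'(x) = 6*x^2 - 10*x + 2

Solve f'(x) = 0:
  Factor: 6*x^2 - 10*x + 2 = 2*(3*x^2 - 5*x + 1); 3*x^2 - 5*x + 1 = 0 has no rational roots; quadratic formula: x = (5 ± √13)/6.
  ⇒ x = 5/6 - sqrt(13)/6 ≈ 0.2324, sqrt(13)/6 + 5/6 ≈ 1.4343

f''(x) = 12*x - 10
Second-derivative test at each critical point:
  f''(0.2324) = -7.2111 < 0 → local maximum
  f''(1.4343) = 7.2111 > 0 → local minimum

Critical points: x = 5/6 - sqrt(13)/6 ≈ 0.2324 (local maximum); x = sqrt(13)/6 + 5/6 ≈ 1.4343 (local minimum)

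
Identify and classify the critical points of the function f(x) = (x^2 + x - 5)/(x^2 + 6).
f'(x) = (-x^2 + 22*x + 6)/(x^4 + 12*x^2 + 36)

Solve f'(x) = 0:
  f'(x) = -(x^2 - 22*x - 6)/(x^2 + 6)^2; the denominator is positive wherever f is defined, so f'(x) = 0 ⇔ -x^2 + 22*x + 6 = 0.
  x^2 - 22*x - 6 = 0 has no rational roots; quadratic formula: x = (22 ± √508)/2.
  ⇒ x = 11 - sqrt(127) ≈ -0.2694, 11 + sqrt(127) ≈ 22.2694

f''(x) = 2*(x^3 - 33*x^2 - 18*x + 66)/(x^6 + 18*x^4 + 108*x^2 + 216)
Second-derivative test at each critical point:
  f''(-0.2694) = 0.6112 > 0 → local minimum
  f''(22.2694) = -8.946e-05 < 0 → local maximum

Critical points: x = 11 - sqrt(127) ≈ -0.2694 (local minimum); x = 11 + sqrt(127) ≈ 22.2694 (local maximum)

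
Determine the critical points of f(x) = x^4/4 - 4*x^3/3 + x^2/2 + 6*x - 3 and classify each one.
f'(x) = x^3 - 4*x^2 + x + 6

Solve f'(x) = 0:
  Factor: x^3 - 4*x^2 + x + 6 = (x - 3)*(x - 2)*(x + 1) = 0.
  ⇒ x = -1, 2, 3

f''(x) = 3*x^2 - 8*x + 1
Second-derivative test at each critical point:
  f''(-1) = 12 > 0 → local minimum
  f''(2) = -3 < 0 → local maximum
  f''(3) = 4 > 0 → local minimum

Critical points: x = -1 (local minimum); x = 2 (local maximum); x = 3 (local minimum)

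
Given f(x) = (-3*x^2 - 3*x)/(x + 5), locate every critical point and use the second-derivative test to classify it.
f'(x) = 3*(-x^2 - 10*x - 5)/(x^2 + 10*x + 25)

Solve f'(x) = 0:
  f'(x) = -3*(x^2 + 10*x + 5)/(x + 5)^2; the denominator is positive wherever f is defined, so f'(x) = 0 ⇔ -3*x^2 - 30*x - 15 = 0.
  Factor: -3*x^2 - 30*x - 15 = -3*(x^2 + 10*x + 5); x^2 + 10*x + 5 = 0 has no rational roots; quadratic formula: x = (-10 ± √80)/2.
  ⇒ x = -5 - 2*sqrt(5) ≈ -9.4721, -5 + 2*sqrt(5) ≈ -0.5279

f''(x) = -120/(x^3 + 15*x^2 + 75*x + 125)
Second-derivative test at each critical point:
  f''(-9.4721) = 1.3416 > 0 → local minimum
  f''(-0.5279) = -1.3416 < 0 → local maximum

Critical points: x = -5 - 2*sqrt(5) ≈ -9.4721 (local minimum); x = -5 + 2*sqrt(5) ≈ -0.5279 (local maximum)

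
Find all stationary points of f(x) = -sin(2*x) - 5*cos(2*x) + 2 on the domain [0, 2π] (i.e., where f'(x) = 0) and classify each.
f'(x) = 10*sin(2*x) - 2*cos(2*x)

Solve f'(x) = 0 on [0, 2π]:
  f'(x) = 0 ⇔ -cos(2*x) = -5*sin(2*x) ⇔ tan(2*x) = 1/5, i.e. 2*x = arctan(1/5) + nπ; keep the solutions lying in [0, 2π].
  ⇒ x = atan(1/5)/2 ≈ 0.0987, atan(1/5)/2 + pi/2 ≈ 1.6695, atan(1/5)/2 + pi ≈ 3.2403, atan(1/5)/2 + 3*pi/2 ≈ 4.8111

f''(x) = 4*sin(2*x) + 20*cos(2*x)
Second-derivative test at each critical point:
  f''(0.0987) = 20.3961 > 0 → local minimum
  f''(1.6695) = -20.3961 < 0 → local maximum
  f''(3.2403) = 20.3961 > 0 → local minimum
  f''(4.8111) = -20.3961 < 0 → local maximum

Critical points: x = atan(1/5)/2 ≈ 0.0987 (local minimum); x = atan(1/5)/2 + pi/2 ≈ 1.6695 (local maximum); x = atan(1/5)/2 + pi ≈ 3.2403 (local minimum); x = atan(1/5)/2 + 3*pi/2 ≈ 4.8111 (local maximum)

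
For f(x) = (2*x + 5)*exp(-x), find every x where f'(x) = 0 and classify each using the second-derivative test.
f'(x) = (-2*x - 3)*exp(-x)

Solve f'(x) = 0:
  f'(x) = (-2*x - 3)·exp(-x) and exp(-x) > 0 for every x, so f'(x) = 0 ⇔ -2*x - 3 = 0.
  -2*x - 3 = 0.
  ⇒ x = -3/2

f''(x) = (2*x + 1)*exp(-x)
Second-derivative test at each critical point:
  f''(-3/2) = -8.9634 < 0 → local maximum

Critical points: x = -3/2 (local maximum)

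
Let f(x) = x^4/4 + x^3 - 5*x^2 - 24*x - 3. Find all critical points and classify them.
f'(x) = x^3 + 3*x^2 - 10*x - 24

Solve f'(x) = 0:
  Factor: x^3 + 3*x^2 - 10*x - 24 = (x - 3)*(x + 2)*(x + 4) = 0.
  ⇒ x = -4, -2, 3

f''(x) = 3*x^2 + 6*x - 10
Second-derivative test at each critical point:
  f''(-4) = 14 > 0 → local minimum
  f''(-2) = -10 < 0 → local maximum
  f''(3) = 35 > 0 → local minimum

Critical points: x = -4 (local minimum); x = -2 (local maximum); x = 3 (local minimum)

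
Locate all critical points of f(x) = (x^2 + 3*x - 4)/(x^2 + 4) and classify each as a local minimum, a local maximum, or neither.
f'(x) = (-3*x^2 + 16*x + 12)/(x^4 + 8*x^2 + 16)

Solve f'(x) = 0:
  f'(x) = -(x - 6)*(3*x + 2)/(x^2 + 4)^2; the denominator is positive wherever f is defined, so f'(x) = 0 ⇔ -3*x^2 + 16*x + 12 = 0.
  Factor: -3*x^2 + 16*x + 12 = -(x - 6)*(3*x + 2) = 0.
  ⇒ x = -2/3, 6

f''(x) = 2*(3*x^3 - 24*x^2 - 36*x + 32)/(x^6 + 12*x^4 + 48*x^2 + 64)
Second-derivative test at each critical point:
  f''(-2/3) = 81/80 > 0 → local minimum
  f''(6) = -1/80 < 0 → local maximum

Critical points: x = -2/3 (local minimum); x = 6 (local maximum)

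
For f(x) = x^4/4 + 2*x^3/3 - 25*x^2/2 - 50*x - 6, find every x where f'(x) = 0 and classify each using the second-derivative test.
f'(x) = x^3 + 2*x^2 - 25*x - 50

Solve f'(x) = 0:
  Factor: x^3 + 2*x^2 - 25*x - 50 = (x - 5)*(x + 2)*(x + 5) = 0.
  ⇒ x = -5, -2, 5

f''(x) = 3*x^2 + 4*x - 25
Second-derivative test at each critical point:
  f''(-5) = 30 > 0 → local minimum
  f''(-2) = -21 < 0 → local maximum
  f''(5) = 70 > 0 → local minimum

Critical points: x = -5 (local minimum); x = -2 (local maximum); x = 5 (local minimum)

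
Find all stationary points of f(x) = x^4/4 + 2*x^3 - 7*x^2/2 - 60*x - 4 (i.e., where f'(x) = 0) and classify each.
f'(x) = x^3 + 6*x^2 - 7*x - 60

Solve f'(x) = 0:
  Factor: x^3 + 6*x^2 - 7*x - 60 = (x - 3)*(x + 4)*(x + 5) = 0.
  ⇒ x = -5, -4, 3

f''(x) = 3*x^2 + 12*x - 7
Second-derivative test at each critical point:
  f''(-5) = 8 > 0 → local minimum
  f''(-4) = -7 < 0 → local maximum
  f''(3) = 56 > 0 → local minimum

Critical points: x = -5 (local minimum); x = -4 (local maximum); x = 3 (local minimum)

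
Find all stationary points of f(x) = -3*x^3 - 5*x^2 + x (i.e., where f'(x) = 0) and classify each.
f'(x) = -9*x^2 - 10*x + 1

Solve f'(x) = 0:
  9*x^2 + 10*x - 1 = 0 has no rational roots; quadratic formula: x = (-10 ± √136)/18.
  ⇒ x = -sqrt(34)/9 - 5/9 ≈ -1.2034, -5/9 + sqrt(34)/9 ≈ 0.0923

f''(x) = -18*x - 10
Second-derivative test at each critical point:
  f''(-1.2034) = 11.6619 > 0 → local minimum
  f''(0.0923) = -11.6619 < 0 → local maximum

Critical points: x = -sqrt(34)/9 - 5/9 ≈ -1.2034 (local minimum); x = -5/9 + sqrt(34)/9 ≈ 0.0923 (local maximum)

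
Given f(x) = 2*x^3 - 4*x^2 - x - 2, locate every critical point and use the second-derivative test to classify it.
f'(x) = 6*x^2 - 8*x - 1

Solve f'(x) = 0:
  6*x^2 - 8*x - 1 = 0 has no rational roots; quadratic formula: x = (8 ± √88)/12.
  ⇒ x = 2/3 - sqrt(22)/6 ≈ -0.1151, 2/3 + sqrt(22)/6 ≈ 1.4484

f''(x) = 12*x - 8
Second-derivative test at each critical point:
  f''(-0.1151) = -9.3808 < 0 → local maximum
  f''(1.4484) = 9.3808 > 0 → local minimum

Critical points: x = 2/3 - sqrt(22)/6 ≈ -0.1151 (local maximum); x = 2/3 + sqrt(22)/6 ≈ 1.4484 (local minimum)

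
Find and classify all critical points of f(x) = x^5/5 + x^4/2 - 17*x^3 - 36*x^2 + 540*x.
f'(x) = x^4 + 2*x^3 - 51*x^2 - 72*x + 540

Solve f'(x) = 0:
  Factor: x^4 + 2*x^3 - 51*x^2 - 72*x + 540 = (x - 6)*(x - 3)*(x + 5)*(x + 6) = 0.
  ⇒ x = -6, -5, 3, 6

f''(x) = 4*x^3 + 6*x^2 - 102*x - 72
Second-derivative test at each critical point:
  f''(-6) = -108 < 0 → local maximum
  f''(-5) = 88 > 0 → local minimum
  f''(3) = -216 < 0 → local maximum
  f''(6) = 396 > 0 → local minimum

Critical points: x = -6 (local maximum); x = -5 (local minimum); x = 3 (local maximum); x = 6 (local minimum)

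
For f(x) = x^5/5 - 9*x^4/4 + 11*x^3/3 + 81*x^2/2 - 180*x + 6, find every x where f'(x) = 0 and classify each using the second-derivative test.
f'(x) = x^4 - 9*x^3 + 11*x^2 + 81*x - 180

Solve f'(x) = 0:
  Factor: x^4 - 9*x^3 + 11*x^2 + 81*x - 180 = (x - 5)*(x - 4)*(x - 3)*(x + 3) = 0.
  ⇒ x = -3, 3, 4, 5

f''(x) = 4*x^3 - 27*x^2 + 22*x + 81
Second-derivative test at each critical point:
  f''(-3) = -336 < 0 → local maximum
  f''(3) = 12 > 0 → local minimum
  f''(4) = -7 < 0 → local maximum
  f''(5) = 16 > 0 → local minimum

Critical points: x = -3 (local maximum); x = 3 (local minimum); x = 4 (local maximum); x = 5 (local minimum)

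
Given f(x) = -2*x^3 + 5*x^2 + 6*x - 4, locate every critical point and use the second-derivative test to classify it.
f'(x) = -6*x^2 + 10*x + 6

Solve f'(x) = 0:
  Factor: -6*x^2 + 10*x + 6 = -2*(3*x^2 - 5*x - 3); 3*x^2 - 5*x - 3 = 0 has no rational roots; quadratic formula: x = (5 ± √61)/6.
  ⇒ x = 5/6 - sqrt(61)/6 ≈ -0.4684, 5/6 + sqrt(61)/6 ≈ 2.1350

f''(x) = 10 - 12*x
Second-derivative test at each critical point:
  f''(-0.4684) = 15.6205 > 0 → local minimum
  f''(2.1350) = -15.6205 < 0 → local maximum

Critical points: x = 5/6 - sqrt(61)/6 ≈ -0.4684 (local minimum); x = 5/6 + sqrt(61)/6 ≈ 2.1350 (local maximum)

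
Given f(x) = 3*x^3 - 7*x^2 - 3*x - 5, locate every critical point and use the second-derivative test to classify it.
f'(x) = 9*x^2 - 14*x - 3

Solve f'(x) = 0:
  9*x^2 - 14*x - 3 = 0 has no rational roots; quadratic formula: x = (14 ± √304)/18.
  ⇒ x = 7/9 - 2*sqrt(19)/9 ≈ -0.1909, 7/9 + 2*sqrt(19)/9 ≈ 1.7464

f''(x) = 18*x - 14
Second-derivative test at each critical point:
  f''(-0.1909) = -17.4356 < 0 → local maximum
  f''(1.7464) = 17.4356 > 0 → local minimum

Critical points: x = 7/9 - 2*sqrt(19)/9 ≈ -0.1909 (local maximum); x = 7/9 + 2*sqrt(19)/9 ≈ 1.7464 (local minimum)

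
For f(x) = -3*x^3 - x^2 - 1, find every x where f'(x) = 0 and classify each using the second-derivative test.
f'(x) = x*(-9*x - 2)

Solve f'(x) = 0:
  Factor: -9*x^2 - 2*x = -x*(9*x + 2) = 0.
  ⇒ x = -2/9, 0

f''(x) = -18*x - 2
Second-derivative test at each critical point:
  f''(-2/9) = 2 > 0 → local minimum
  f''(0) = -2 < 0 → local maximum

Critical points: x = -2/9 (local minimum); x = 0 (local maximum)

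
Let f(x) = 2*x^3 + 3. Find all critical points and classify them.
f'(x) = 6*x^2

Solve f'(x) = 0:
  ⇒ x = 0

f''(x) = 12*x
Second-derivative test at each critical point:
  f''(0) = 0, so the second-derivative test is inconclusive; use the first-derivative test: f'(-1/4) = 0.3750, f'(1/4) = 0.3750 — f' is positive on both sides (no sign change) → neither a local maximum nor a local minimum

Critical points: x = 0 (neither)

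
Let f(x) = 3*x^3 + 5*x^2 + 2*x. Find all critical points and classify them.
f'(x) = 9*x^2 + 10*x + 2

Solve f'(x) = 0:
  9*x^2 + 10*x + 2 = 0 has no rational roots; quadratic formula: x = (-10 ± √28)/18.
  ⇒ x = -5/9 - sqrt(7)/9 ≈ -0.8495, -5/9 + sqrt(7)/9 ≈ -0.2616

f''(x) = 18*x + 10
Second-derivative test at each critical point:
  f''(-0.8495) = -5.2915 < 0 → local maximum
  f''(-0.2616) = 5.2915 > 0 → local minimum

Critical points: x = -5/9 - sqrt(7)/9 ≈ -0.8495 (local maximum); x = -5/9 + sqrt(7)/9 ≈ -0.2616 (local minimum)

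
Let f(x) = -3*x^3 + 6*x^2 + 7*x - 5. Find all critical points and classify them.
f'(x) = -9*x^2 + 12*x + 7

Solve f'(x) = 0:
  9*x^2 - 12*x - 7 = 0 has no rational roots; quadratic formula: x = (12 ± √396)/18.
  ⇒ x = 2/3 - sqrt(11)/3 ≈ -0.4389, 2/3 + sqrt(11)/3 ≈ 1.7722

f''(x) = 12 - 18*x
Second-derivative test at each critical point:
  f''(-0.4389) = 19.8997 > 0 → local minimum
  f''(1.7722) = -19.8997 < 0 → local maximum

Critical points: x = 2/3 - sqrt(11)/3 ≈ -0.4389 (local minimum); x = 2/3 + sqrt(11)/3 ≈ 1.7722 (local maximum)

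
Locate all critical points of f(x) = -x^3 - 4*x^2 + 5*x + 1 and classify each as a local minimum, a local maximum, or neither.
f'(x) = -3*x^2 - 8*x + 5

Solve f'(x) = 0:
  3*x^2 + 8*x - 5 = 0 has no rational roots; quadratic formula: x = (-8 ± √124)/6.
  ⇒ x = -sqrt(31)/3 - 4/3 ≈ -3.1893, -4/3 + sqrt(31)/3 ≈ 0.5226

f''(x) = -6*x - 8
Second-derivative test at each critical point:
  f''(-3.1893) = 11.1355 > 0 → local minimum
  f''(0.5226) = -11.1355 < 0 → local maximum

Critical points: x = -sqrt(31)/3 - 4/3 ≈ -3.1893 (local minimum); x = -4/3 + sqrt(31)/3 ≈ 0.5226 (local maximum)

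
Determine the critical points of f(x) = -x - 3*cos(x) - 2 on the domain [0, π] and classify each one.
f'(x) = 3*sin(x) - 1

Solve f'(x) = 0 on [0, π]:
  f'(x) = 0 ⇔ sin(x) = 1/3, i.e. x = arcsin(1/3) + 2nπ or x = π − arcsin(1/3) + 2nπ; keep the solutions lying in [0, π].
  ⇒ x = asin(1/3) ≈ 0.3398, pi - asin(1/3) ≈ 2.8018

f''(x) = 3*cos(x)
Second-derivative test at each critical point:
  f''(0.3398) = 2.8284 > 0 → local minimum
  f''(2.8018) = -2.8284 < 0 → local maximum

Critical points: x = asin(1/3) ≈ 0.3398 (local minimum); x = pi - asin(1/3) ≈ 2.8018 (local maximum)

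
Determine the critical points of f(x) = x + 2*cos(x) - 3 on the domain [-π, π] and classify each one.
f'(x) = 1 - 2*sin(x)

Solve f'(x) = 0 on [-π, π]:
  f'(x) = 0 ⇔ sin(x) = 1/2, i.e. x = arcsin(1/2) + 2nπ or x = π − arcsin(1/2) + 2nπ; keep the solutions lying in [-π, π].
  ⇒ x = pi/6 ≈ 0.5236, 5*pi/6 ≈ 2.6180

f''(x) = -2*cos(x)
Second-derivative test at each critical point:
  f''(0.5236) = -1.7321 < 0 → local maximum
  f''(2.6180) = 1.7321 > 0 → local minimum

Critical points: x = pi/6 ≈ 0.5236 (local maximum); x = 5*pi/6 ≈ 2.6180 (local minimum)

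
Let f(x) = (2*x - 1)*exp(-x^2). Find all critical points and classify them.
f'(x) = 2*(-x*(2*x - 1) + 1)*exp(-x^2)

Solve f'(x) = 0:
  f'(x) = (-4*x^2 + 2*x + 2)·exp(-x^2) and exp(-x^2) > 0 for every x, so f'(x) = 0 ⇔ -4*x^2 + 2*x + 2 = 0.
  Factor: -4*x^2 + 2*x + 2 = -2*(x - 1)*(2*x + 1) = 0.
  ⇒ x = -1/2, 1

f''(x) = 2*(2*x^2*(2*x - 1) - 6*x + 1)*exp(-x^2)
Second-derivative test at each critical point:
  f''(-1/2) = 4.6728 > 0 → local minimum
  f''(1) = -2.2073 < 0 → local maximum

Critical points: x = -1/2 (local minimum); x = 1 (local maximum)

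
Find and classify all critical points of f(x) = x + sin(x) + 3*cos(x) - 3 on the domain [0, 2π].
f'(x) = -3*sin(x) + cos(x) + 1

Solve f'(x) = 0 on [0, 2π]:
  f'(x) = 0 ⇔ -3*sin(x) + cos(x) = -1. Write the left side as R·cos(x + φ) with R = √(1² + 3²) = sqrt(10), cos φ = sqrt(10)/10, sin φ = 3*sqrt(10)/10; then cos(x + φ) = -sqrt(10)/10. Solve for x and keep the solutions lying in [0, 2π].
  ⇒ x = atan(3/4) ≈ 0.6435, pi ≈ 3.1416

f''(x) = -sin(x) - 3*cos(x)
Second-derivative test at each critical point:
  f''(0.6435) = -3 < 0 → local maximum
  f''(3.1416) = 3 > 0 → local minimum

Critical points: x = atan(3/4) ≈ 0.6435 (local maximum); x = pi ≈ 3.1416 (local minimum)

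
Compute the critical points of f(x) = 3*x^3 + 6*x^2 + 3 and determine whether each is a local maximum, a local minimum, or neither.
f'(x) = 3*x*(3*x + 4)

Solve f'(x) = 0:
  Factor: 9*x^2 + 12*x = 3*x*(3*x + 4) = 0.
  ⇒ x = -4/3, 0

f''(x) = 18*x + 12
Second-derivative test at each critical point:
  f''(-4/3) = -12 < 0 → local maximum
  f''(0) = 12 > 0 → local minimum

Critical points: x = -4/3 (local maximum); x = 0 (local minimum)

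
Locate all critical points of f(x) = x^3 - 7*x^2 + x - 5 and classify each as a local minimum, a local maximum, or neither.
f'(x) = 3*x^2 - 14*x + 1

Solve f'(x) = 0:
  3*x^2 - 14*x + 1 = 0 has no rational roots; quadratic formula: x = (14 ± √184)/6.
  ⇒ x = 7/3 - sqrt(46)/3 ≈ 0.0726, sqrt(46)/3 + 7/3 ≈ 4.5941

f''(x) = 6*x - 14
Second-derivative test at each critical point:
  f''(0.0726) = -13.5647 < 0 → local maximum
  f''(4.5941) = 13.5647 > 0 → local minimum

Critical points: x = 7/3 - sqrt(46)/3 ≈ 0.0726 (local maximum); x = sqrt(46)/3 + 7/3 ≈ 4.5941 (local minimum)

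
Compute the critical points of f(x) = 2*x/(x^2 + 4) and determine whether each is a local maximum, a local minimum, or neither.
f'(x) = 2*(4 - x^2)/(x^4 + 8*x^2 + 16)

Solve f'(x) = 0:
  f'(x) = -2*(x - 2)*(x + 2)/(x^2 + 4)^2; the denominator is positive wherever f is defined, so f'(x) = 0 ⇔ 8 - 2*x^2 = 0.
  Factor: 8 - 2*x^2 = -2*(x - 2)*(x + 2) = 0.
  ⇒ x = -2, 2

f''(x) = 4*x*(x^2 - 12)/(x^2 + 4)^3
Second-derivative test at each critical point:
  f''(-2) = 1/8 > 0 → local minimum
  f''(2) = -1/8 < 0 → local maximum

Critical points: x = -2 (local minimum); x = 2 (local maximum)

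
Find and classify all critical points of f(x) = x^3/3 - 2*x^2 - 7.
f'(x) = x*(x - 4)

Solve f'(x) = 0:
  Factor: x^2 - 4*x = x*(x - 4) = 0.
  ⇒ x = 0, 4

f''(x) = 2*x - 4
Second-derivative test at each critical point:
  f''(0) = -4 < 0 → local maximum
  f''(4) = 4 > 0 → local minimum

Critical points: x = 0 (local maximum); x = 4 (local minimum)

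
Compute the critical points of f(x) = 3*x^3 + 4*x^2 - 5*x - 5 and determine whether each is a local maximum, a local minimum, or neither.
f'(x) = 9*x^2 + 8*x - 5

Solve f'(x) = 0:
  9*x^2 + 8*x - 5 = 0 has no rational roots; quadratic formula: x = (-8 ± √244)/18.
  ⇒ x = -sqrt(61)/9 - 4/9 ≈ -1.3122, -4/9 + sqrt(61)/9 ≈ 0.4234

f''(x) = 18*x + 8
Second-derivative test at each critical point:
  f''(-1.3122) = -15.6205 < 0 → local maximum
  f''(0.4234) = 15.6205 > 0 → local minimum

Critical points: x = -sqrt(61)/9 - 4/9 ≈ -1.3122 (local maximum); x = -4/9 + sqrt(61)/9 ≈ 0.4234 (local minimum)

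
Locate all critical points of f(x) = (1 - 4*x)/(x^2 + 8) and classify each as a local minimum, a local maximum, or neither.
f'(x) = 2*(2*x^2 - x - 16)/(x^4 + 16*x^2 + 64)

Solve f'(x) = 0:
  f'(x) = 2*(2*x^2 - x - 16)/(x^2 + 8)^2; the denominator is positive wherever f is defined, so f'(x) = 0 ⇔ 4*x^2 - 2*x - 32 = 0.
  Factor: 4*x^2 - 2*x - 32 = 2*(2*x^2 - x - 16); 2*x^2 - x - 16 = 0 has no rational roots; quadratic formula: x = (1 ± √129)/4.
  ⇒ x = 1/4 - sqrt(129)/4 ≈ -2.5895, 1/4 + sqrt(129)/4 ≈ 3.0895

f''(x) = 2*(4*x^2*(1 - 4*x) + (12*x - 1)*(x^2 + 8))/(x^2 + 8)^3
Second-derivative test at each critical point:
  f''(-2.5895) = -0.1050 < 0 → local maximum
  f''(3.0895) = 0.0738 > 0 → local minimum

Critical points: x = 1/4 - sqrt(129)/4 ≈ -2.5895 (local maximum); x = 1/4 + sqrt(129)/4 ≈ 3.0895 (local minimum)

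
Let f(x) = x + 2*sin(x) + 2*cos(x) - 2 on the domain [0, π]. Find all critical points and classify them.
f'(x) = 2*sqrt(2)*cos(x + pi/4) + 1

Solve f'(x) = 0 on [0, π]:
  f'(x) = 0 ⇔ -2*sin(x) + 2*cos(x) = -1. Write the left side as R·cos(x + φ) with R = √(2² + 2²) = 2*sqrt(2), cos φ = sqrt(2)/2, sin φ = sqrt(2)/2; then cos(x + φ) = -sqrt(2)/4. Solve for x and keep the solutions lying in [0, π].
  ⇒ x = atan((1 + sqrt(7))/(-1 + sqrt(7))) ≈ 1.1468

f''(x) = -2*sqrt(2)*sin(x + pi/4)
Second-derivative test at each critical point:
  f''(1.1468) = -2.6458 < 0 → local maximum

Critical points: x = atan((1 + sqrt(7))/(-1 + sqrt(7))) ≈ 1.1468 (local maximum)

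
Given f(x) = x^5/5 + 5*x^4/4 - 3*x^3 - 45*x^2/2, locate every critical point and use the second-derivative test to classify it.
f'(x) = x*(x^3 + 5*x^2 - 9*x - 45)

Solve f'(x) = 0:
  Factor: x^4 + 5*x^3 - 9*x^2 - 45*x = x*(x - 3)*(x + 3)*(x + 5) = 0.
  ⇒ x = -5, -3, 0, 3

f''(x) = 4*x^3 + 15*x^2 - 18*x - 45
Second-derivative test at each critical point:
  f''(-5) = -80 < 0 → local maximum
  f''(-3) = 36 > 0 → local minimum
  f''(0) = -45 < 0 → local maximum
  f''(3) = 144 > 0 → local minimum

Critical points: x = -5 (local maximum); x = -3 (local minimum); x = 0 (local maximum); x = 3 (local minimum)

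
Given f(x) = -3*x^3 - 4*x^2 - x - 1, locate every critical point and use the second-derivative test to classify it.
f'(x) = -9*x^2 - 8*x - 1

Solve f'(x) = 0:
  9*x^2 + 8*x + 1 = 0 has no rational roots; quadratic formula: x = (-8 ± √28)/18.
  ⇒ x = -4/9 - sqrt(7)/9 ≈ -0.7384, -4/9 + sqrt(7)/9 ≈ -0.1505

f''(x) = -18*x - 8
Second-derivative test at each critical point:
  f''(-0.7384) = 5.2915 > 0 → local minimum
  f''(-0.1505) = -5.2915 < 0 → local maximum

Critical points: x = -4/9 - sqrt(7)/9 ≈ -0.7384 (local minimum); x = -4/9 + sqrt(7)/9 ≈ -0.1505 (local maximum)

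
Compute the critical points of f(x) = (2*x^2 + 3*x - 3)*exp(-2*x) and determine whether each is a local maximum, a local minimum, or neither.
f'(x) = (-4*x^2 - 2*x + 9)*exp(-2*x)

Solve f'(x) = 0:
  f'(x) = (-4*x^2 - 2*x + 9)·exp(-2*x) and exp(-2*x) > 0 for every x, so f'(x) = 0 ⇔ -4*x^2 - 2*x + 9 = 0.
  4*x^2 + 2*x - 9 = 0 has no rational roots; quadratic formula: x = (-2 ± √148)/8.
  ⇒ x = -sqrt(37)/4 - 1/4 ≈ -1.7707, -1/4 + sqrt(37)/4 ≈ 1.2707

f''(x) = 4*(2*x^2 - x - 5)*exp(-2*x)
Second-derivative test at each critical point:
  f''(-1.7707) = 419.8877 > 0 → local minimum
  f''(1.2707) = -0.9581 < 0 → local maximum

Critical points: x = -sqrt(37)/4 - 1/4 ≈ -1.7707 (local minimum); x = -1/4 + sqrt(37)/4 ≈ 1.2707 (local maximum)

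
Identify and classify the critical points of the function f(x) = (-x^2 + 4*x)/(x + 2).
f'(x) = (-x^2 - 4*x + 8)/(x^2 + 4*x + 4)

Solve f'(x) = 0:
  f'(x) = -(x^2 + 4*x - 8)/(x + 2)^2; the denominator is positive wherever f is defined, so f'(x) = 0 ⇔ -x^2 - 4*x + 8 = 0.
  x^2 + 4*x - 8 = 0 has no rational roots; quadratic formula: x = (-4 ± √48)/2.
  ⇒ x = -2*sqrt(3) - 2 ≈ -5.4641, -2 + 2*sqrt(3) ≈ 1.4641

f''(x) = -24/(x^3 + 6*x^2 + 12*x + 8)
Second-derivative test at each critical point:
  f''(-5.4641) = 0.5774 > 0 → local minimum
  f''(1.4641) = -0.5774 < 0 → local maximum

Critical points: x = -2*sqrt(3) - 2 ≈ -5.4641 (local minimum); x = -2 + 2*sqrt(3) ≈ 1.4641 (local maximum)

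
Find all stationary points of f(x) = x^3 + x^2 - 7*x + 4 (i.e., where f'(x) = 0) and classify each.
f'(x) = 3*x^2 + 2*x - 7

Solve f'(x) = 0:
  3*x^2 + 2*x - 7 = 0 has no rational roots; quadratic formula: x = (-2 ± √88)/6.
  ⇒ x = -sqrt(22)/3 - 1/3 ≈ -1.8968, -1/3 + sqrt(22)/3 ≈ 1.2301

f''(x) = 6*x + 2
Second-derivative test at each critical point:
  f''(-1.8968) = -9.3808 < 0 → local maximum
  f''(1.2301) = 9.3808 > 0 → local minimum

Critical points: x = -sqrt(22)/3 - 1/3 ≈ -1.8968 (local maximum); x = -1/3 + sqrt(22)/3 ≈ 1.2301 (local minimum)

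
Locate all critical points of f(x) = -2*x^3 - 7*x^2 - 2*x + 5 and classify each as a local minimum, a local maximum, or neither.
f'(x) = -6*x^2 - 14*x - 2

Solve f'(x) = 0:
  Factor: -6*x^2 - 14*x - 2 = -2*(3*x^2 + 7*x + 1); 3*x^2 + 7*x + 1 = 0 has no rational roots; quadratic formula: x = (-7 ± √37)/6.
  ⇒ x = -7/6 - sqrt(37)/6 ≈ -2.1805, -7/6 + sqrt(37)/6 ≈ -0.1529

f''(x) = -12*x - 14
Second-derivative test at each critical point:
  f''(-2.1805) = 12.1655 > 0 → local minimum
  f''(-0.1529) = -12.1655 < 0 → local maximum

Critical points: x = -7/6 - sqrt(37)/6 ≈ -2.1805 (local minimum); x = -7/6 + sqrt(37)/6 ≈ -0.1529 (local maximum)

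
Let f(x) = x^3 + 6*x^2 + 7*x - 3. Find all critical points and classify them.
f'(x) = 3*x^2 + 12*x + 7

Solve f'(x) = 0:
  3*x^2 + 12*x + 7 = 0 has no rational roots; quadratic formula: x = (-12 ± √60)/6.
  ⇒ x = -2 - sqrt(15)/3 ≈ -3.2910, -2 + sqrt(15)/3 ≈ -0.7090

f''(x) = 6*x + 12
Second-derivative test at each critical point:
  f''(-3.2910) = -7.7460 < 0 → local maximum
  f''(-0.7090) = 7.7460 > 0 → local minimum

Critical points: x = -2 - sqrt(15)/3 ≈ -3.2910 (local maximum); x = -2 + sqrt(15)/3 ≈ -0.7090 (local minimum)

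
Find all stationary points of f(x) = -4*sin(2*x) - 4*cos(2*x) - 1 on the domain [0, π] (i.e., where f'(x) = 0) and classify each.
f'(x) = -8*sqrt(2)*cos(2*x + pi/4)

Solve f'(x) = 0 on [0, π]:
  f'(x) = 0 ⇔ -4*cos(2*x) = -4*sin(2*x) ⇔ tan(2*x) = 1, i.e. 2*x = arctan(1) + nπ; keep the solutions lying in [0, π].
  ⇒ x = pi/8 ≈ 0.3927, 5*pi/8 ≈ 1.9635

f''(x) = 16*sqrt(2)*sin(2*x + pi/4)
Second-derivative test at each critical point:
  f''(0.3927) = 22.6274 > 0 → local minimum
  f''(1.9635) = -22.6274 < 0 → local maximum

Critical points: x = pi/8 ≈ 0.3927 (local minimum); x = 5*pi/8 ≈ 1.9635 (local maximum)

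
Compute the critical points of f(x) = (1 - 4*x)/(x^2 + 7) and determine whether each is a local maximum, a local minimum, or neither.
f'(x) = 2*(2*x^2 - x - 14)/(x^4 + 14*x^2 + 49)

Solve f'(x) = 0:
  f'(x) = 2*(2*x^2 - x - 14)/(x^2 + 7)^2; the denominator is positive wherever f is defined, so f'(x) = 0 ⇔ 4*x^2 - 2*x - 28 = 0.
  Factor: 4*x^2 - 2*x - 28 = 2*(2*x^2 - x - 14); 2*x^2 - x - 14 = 0 has no rational roots; quadratic formula: x = (1 ± √113)/4.
  ⇒ x = 1/4 - sqrt(113)/4 ≈ -2.4075, 1/4 + sqrt(113)/4 ≈ 2.9075

f''(x) = 2*(4*x^2*(1 - 4*x) + (12*x - 1)*(x^2 + 7))/(x^2 + 7)^3
Second-derivative test at each critical point:
  f''(-2.4075) = -0.1298 < 0 → local maximum
  f''(2.9075) = 0.0890 > 0 → local minimum

Critical points: x = 1/4 - sqrt(113)/4 ≈ -2.4075 (local maximum); x = 1/4 + sqrt(113)/4 ≈ 2.9075 (local minimum)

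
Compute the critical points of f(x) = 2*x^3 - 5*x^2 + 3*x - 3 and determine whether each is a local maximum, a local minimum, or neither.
f'(x) = 6*x^2 - 10*x + 3

Solve f'(x) = 0:
  6*x^2 - 10*x + 3 = 0 has no rational roots; quadratic formula: x = (10 ± √28)/12.
  ⇒ x = 5/6 - sqrt(7)/6 ≈ 0.3924, sqrt(7)/6 + 5/6 ≈ 1.2743

f''(x) = 12*x - 10
Second-derivative test at each critical point:
  f''(0.3924) = -5.2915 < 0 → local maximum
  f''(1.2743) = 5.2915 > 0 → local minimum

Critical points: x = 5/6 - sqrt(7)/6 ≈ 0.3924 (local maximum); x = sqrt(7)/6 + 5/6 ≈ 1.2743 (local minimum)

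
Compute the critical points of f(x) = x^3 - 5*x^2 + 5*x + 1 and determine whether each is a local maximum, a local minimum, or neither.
f'(x) = 3*x^2 - 10*x + 5

Solve f'(x) = 0:
  3*x^2 - 10*x + 5 = 0 has no rational roots; quadratic formula: x = (10 ± √40)/6.
  ⇒ x = 5/3 - sqrt(10)/3 ≈ 0.6126, sqrt(10)/3 + 5/3 ≈ 2.7208

f''(x) = 6*x - 10
Second-derivative test at each critical point:
  f''(0.6126) = -6.3246 < 0 → local maximum
  f''(2.7208) = 6.3246 > 0 → local minimum

Critical points: x = 5/3 - sqrt(10)/3 ≈ 0.6126 (local maximum); x = sqrt(10)/3 + 5/3 ≈ 2.7208 (local minimum)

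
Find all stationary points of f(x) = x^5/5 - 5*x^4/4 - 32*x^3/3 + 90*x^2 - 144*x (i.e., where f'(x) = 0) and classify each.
f'(x) = x^4 - 5*x^3 - 32*x^2 + 180*x - 144

Solve f'(x) = 0:
  Factor: x^4 - 5*x^3 - 32*x^2 + 180*x - 144 = (x - 6)*(x - 4)*(x - 1)*(x + 6) = 0.
  ⇒ x = -6, 1, 4, 6

f''(x) = 4*x^3 - 15*x^2 - 64*x + 180
Second-derivative test at each critical point:
  f''(-6) = -840 < 0 → local maximum
  f''(1) = 105 > 0 → local minimum
  f''(4) = -60 < 0 → local maximum
  f''(6) = 120 > 0 → local minimum

Critical points: x = -6 (local maximum); x = 1 (local minimum); x = 4 (local maximum); x = 6 (local minimum)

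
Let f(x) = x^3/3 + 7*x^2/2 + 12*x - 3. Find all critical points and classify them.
f'(x) = x^2 + 7*x + 12

Solve f'(x) = 0:
  Factor: x^2 + 7*x + 12 = (x + 3)*(x + 4) = 0.
  ⇒ x = -4, -3

f''(x) = 2*x + 7
Second-derivative test at each critical point:
  f''(-4) = -1 < 0 → local maximum
  f''(-3) = 1 > 0 → local minimum

Critical points: x = -4 (local maximum); x = -3 (local minimum)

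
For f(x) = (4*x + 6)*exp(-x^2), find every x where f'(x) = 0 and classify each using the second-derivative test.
f'(x) = 4*(-x*(2*x + 3) + 1)*exp(-x^2)

Solve f'(x) = 0:
  f'(x) = (-8*x^2 - 12*x + 4)·exp(-x^2) and exp(-x^2) > 0 for every x, so f'(x) = 0 ⇔ -8*x^2 - 12*x + 4 = 0.
  Factor: -8*x^2 - 12*x + 4 = -4*(2*x^2 + 3*x - 1); 2*x^2 + 3*x - 1 = 0 has no rational roots; quadratic formula: x = (-3 ± √17)/4.
  ⇒ x = -sqrt(17)/4 - 3/4 ≈ -1.7808, -3/4 + sqrt(17)/4 ≈ 0.2808

f''(x) = 4*(2*x^2*(2*x + 3) - 6*x - 3)*exp(-x^2)
Second-derivative test at each critical point:
  f''(-1.7808) = 0.6919 > 0 → local minimum
  f''(0.2808) = -15.2422 < 0 → local maximum

Critical points: x = -sqrt(17)/4 - 3/4 ≈ -1.7808 (local minimum); x = -3/4 + sqrt(17)/4 ≈ 0.2808 (local maximum)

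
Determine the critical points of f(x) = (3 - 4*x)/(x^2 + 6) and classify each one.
f'(x) = 2*(2*x^2 - 3*x - 12)/(x^4 + 12*x^2 + 36)

Solve f'(x) = 0:
  f'(x) = 2*(2*x^2 - 3*x - 12)/(x^2 + 6)^2; the denominator is positive wherever f is defined, so f'(x) = 0 ⇔ 4*x^2 - 6*x - 24 = 0.
  Factor: 4*x^2 - 6*x - 24 = 2*(2*x^2 - 3*x - 12); 2*x^2 - 3*x - 12 = 0 has no rational roots; quadratic formula: x = (3 ± √105)/4.
  ⇒ x = 3/4 - sqrt(105)/4 ≈ -1.8117, 3/4 + sqrt(105)/4 ≈ 3.3117

f''(x) = 2*(4*x^2*(3 - 4*x) + 3*(4*x - 1)*(x^2 + 6))/(x^2 + 6)^3
Second-derivative test at each critical point:
  f''(-1.8117) = -0.2379 < 0 → local maximum
  f''(3.3117) = 0.0712 > 0 → local minimum

Critical points: x = 3/4 - sqrt(105)/4 ≈ -1.8117 (local maximum); x = 3/4 + sqrt(105)/4 ≈ 3.3117 (local minimum)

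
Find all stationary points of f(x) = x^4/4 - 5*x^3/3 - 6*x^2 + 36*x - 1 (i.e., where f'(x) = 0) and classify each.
f'(x) = x^3 - 5*x^2 - 12*x + 36

Solve f'(x) = 0:
  Factor: x^3 - 5*x^2 - 12*x + 36 = (x - 6)*(x - 2)*(x + 3) = 0.
  ⇒ x = -3, 2, 6

f''(x) = 3*x^2 - 10*x - 12
Second-derivative test at each critical point:
  f''(-3) = 45 > 0 → local minimum
  f''(2) = -20 < 0 → local maximum
  f''(6) = 36 > 0 → local minimum

Critical points: x = -3 (local minimum); x = 2 (local maximum); x = 6 (local minimum)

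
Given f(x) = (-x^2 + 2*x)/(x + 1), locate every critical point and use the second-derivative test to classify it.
f'(x) = (-x^2 - 2*x + 2)/(x^2 + 2*x + 1)

Solve f'(x) = 0:
  f'(x) = -(x^2 + 2*x - 2)/(x + 1)^2; the denominator is positive wherever f is defined, so f'(x) = 0 ⇔ -x^2 - 2*x + 2 = 0.
  x^2 + 2*x - 2 = 0 has no rational roots; quadratic formula: x = (-2 ± √12)/2.
  ⇒ x = -sqrt(3) - 1 ≈ -2.7321, -1 + sqrt(3) ≈ 0.7321

f''(x) = -6/(x^3 + 3*x^2 + 3*x + 1)
Second-derivative test at each critical point:
  f''(-2.7321) = 1.1547 > 0 → local minimum
  f''(0.7321) = -1.1547 < 0 → local maximum

Critical points: x = -sqrt(3) - 1 ≈ -2.7321 (local minimum); x = -1 + sqrt(3) ≈ 0.7321 (local maximum)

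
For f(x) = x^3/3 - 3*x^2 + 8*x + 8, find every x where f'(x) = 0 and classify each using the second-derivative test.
f'(x) = x^2 - 6*x + 8

Solve f'(x) = 0:
  Factor: x^2 - 6*x + 8 = (x - 4)*(x - 2) = 0.
  ⇒ x = 2, 4

f''(x) = 2*x - 6
Second-derivative test at each critical point:
  f''(2) = -2 < 0 → local maximum
  f''(4) = 2 > 0 → local minimum

Critical points: x = 2 (local maximum); x = 4 (local minimum)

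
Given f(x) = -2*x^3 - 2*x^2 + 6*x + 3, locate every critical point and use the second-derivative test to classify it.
f'(x) = -6*x^2 - 4*x + 6

Solve f'(x) = 0:
  Factor: -6*x^2 - 4*x + 6 = -2*(3*x^2 + 2*x - 3); 3*x^2 + 2*x - 3 = 0 has no rational roots; quadratic formula: x = (-2 ± √40)/6.
  ⇒ x = -sqrt(10)/3 - 1/3 ≈ -1.3874, -1/3 + sqrt(10)/3 ≈ 0.7208

f''(x) = -12*x - 4
Second-derivative test at each critical point:
  f''(-1.3874) = 12.6491 > 0 → local minimum
  f''(0.7208) = -12.6491 < 0 → local maximum

Critical points: x = -sqrt(10)/3 - 1/3 ≈ -1.3874 (local minimum); x = -1/3 + sqrt(10)/3 ≈ 0.7208 (local maximum)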